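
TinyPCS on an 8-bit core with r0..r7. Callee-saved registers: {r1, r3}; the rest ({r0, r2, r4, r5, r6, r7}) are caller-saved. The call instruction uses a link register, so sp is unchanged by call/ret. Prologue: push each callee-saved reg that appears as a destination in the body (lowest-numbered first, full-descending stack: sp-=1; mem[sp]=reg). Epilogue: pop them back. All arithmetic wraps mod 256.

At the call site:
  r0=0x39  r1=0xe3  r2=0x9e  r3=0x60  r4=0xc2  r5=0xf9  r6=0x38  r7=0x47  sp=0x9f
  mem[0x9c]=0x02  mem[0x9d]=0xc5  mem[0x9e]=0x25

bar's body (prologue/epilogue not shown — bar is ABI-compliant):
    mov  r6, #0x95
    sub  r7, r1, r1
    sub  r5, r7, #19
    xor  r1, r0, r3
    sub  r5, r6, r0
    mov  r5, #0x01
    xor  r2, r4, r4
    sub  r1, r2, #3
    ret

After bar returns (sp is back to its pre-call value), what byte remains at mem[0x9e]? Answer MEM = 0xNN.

MEM = 0xe3

prologue: push r1 -> mem[0x9e]=0xe3, sp=0x9e
body[0] mov  r6, #0x95 -> r6=0x95
body[1] sub  r7, r1, r1 -> r7=0x00
body[2] sub  r5, r7, #19 -> r5=0xed
body[3] xor  r1, r0, r3 -> r1=0x59
body[4] sub  r5, r6, r0 -> r5=0x5c
body[5] mov  r5, #0x01 -> r5=0x01
body[6] xor  r2, r4, r4 -> r2=0x00
body[7] sub  r1, r2, #3 -> r1=0xfd
epilogue: pop r1=0xe3, sp=0x9f
prologue pushed ['r1'] at ['0x9e']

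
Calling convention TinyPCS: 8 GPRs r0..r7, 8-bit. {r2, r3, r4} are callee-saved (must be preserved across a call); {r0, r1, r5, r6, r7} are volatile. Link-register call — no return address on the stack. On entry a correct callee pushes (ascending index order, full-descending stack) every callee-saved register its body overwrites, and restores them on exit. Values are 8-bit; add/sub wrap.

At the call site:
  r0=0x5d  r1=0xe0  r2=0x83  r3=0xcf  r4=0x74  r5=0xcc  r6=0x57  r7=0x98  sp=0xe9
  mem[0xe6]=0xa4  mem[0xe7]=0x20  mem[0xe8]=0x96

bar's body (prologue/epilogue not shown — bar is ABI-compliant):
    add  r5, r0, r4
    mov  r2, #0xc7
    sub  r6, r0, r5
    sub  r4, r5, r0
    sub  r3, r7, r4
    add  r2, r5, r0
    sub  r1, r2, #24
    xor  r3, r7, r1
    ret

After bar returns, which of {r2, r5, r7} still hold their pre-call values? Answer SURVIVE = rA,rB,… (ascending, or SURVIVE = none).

prologue: push r2 → mem[0xe8]=0x83, sp=0xe8
prologue: push r3 → mem[0xe7]=0xcf, sp=0xe7
prologue: push r4 → mem[0xe6]=0x74, sp=0xe6
body[0] add  r5, r0, r4 → r5=0xd1
body[1] mov  r2, #0xc7 → r2=0xc7
body[2] sub  r6, r0, r5 → r6=0x8c
body[3] sub  r4, r5, r0 → r4=0x74
body[4] sub  r3, r7, r4 → r3=0x24
body[5] add  r2, r5, r0 → r2=0x2e
body[6] sub  r1, r2, #24 → r1=0x16
body[7] xor  r3, r7, r1 → r3=0x8e
epilogue: pop r4=0x74, sp=0xe7
epilogue: pop r3=0xcf, sp=0xe8
epilogue: pop r2=0x83, sp=0xe9
r2: callee-saved, written=True
r5: caller-saved, written=True
r7: caller-saved, written=False

SURVIVE = r2,r7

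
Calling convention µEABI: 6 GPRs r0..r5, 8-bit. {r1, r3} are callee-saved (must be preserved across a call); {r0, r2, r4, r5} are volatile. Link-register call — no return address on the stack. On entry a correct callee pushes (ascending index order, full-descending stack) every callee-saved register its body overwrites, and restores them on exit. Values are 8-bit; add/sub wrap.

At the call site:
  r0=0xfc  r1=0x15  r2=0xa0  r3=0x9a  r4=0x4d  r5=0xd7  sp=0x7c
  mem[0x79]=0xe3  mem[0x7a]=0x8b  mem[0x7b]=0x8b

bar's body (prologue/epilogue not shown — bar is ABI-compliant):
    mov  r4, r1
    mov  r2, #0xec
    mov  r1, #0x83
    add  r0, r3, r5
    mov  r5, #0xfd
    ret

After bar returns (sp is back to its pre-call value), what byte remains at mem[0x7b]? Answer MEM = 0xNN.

prologue: push r1 → mem[0x7b]=0x15, sp=0x7b
body[0] mov  r4, r1 → r4=0x15
body[1] mov  r2, #0xec → r2=0xec
body[2] mov  r1, #0x83 → r1=0x83
body[3] add  r0, r3, r5 → r0=0x71
body[4] mov  r5, #0xfd → r5=0xfd
epilogue: pop r1=0x15, sp=0x7c
prologue pushed ['r1'] at ['0x7b']

MEM = 0x15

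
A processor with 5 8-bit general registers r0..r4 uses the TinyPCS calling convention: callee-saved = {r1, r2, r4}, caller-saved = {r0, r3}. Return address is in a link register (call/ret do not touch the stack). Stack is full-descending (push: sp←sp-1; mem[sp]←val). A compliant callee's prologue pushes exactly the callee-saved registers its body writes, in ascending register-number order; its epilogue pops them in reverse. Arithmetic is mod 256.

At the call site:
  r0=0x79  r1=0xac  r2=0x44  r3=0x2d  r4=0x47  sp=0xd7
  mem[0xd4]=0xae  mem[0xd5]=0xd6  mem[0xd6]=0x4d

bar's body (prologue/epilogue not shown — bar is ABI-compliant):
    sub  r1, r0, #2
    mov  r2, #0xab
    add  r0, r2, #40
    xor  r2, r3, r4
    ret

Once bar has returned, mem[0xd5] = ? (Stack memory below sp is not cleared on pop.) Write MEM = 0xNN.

prologue: push r1 -> mem[0xd6]=0xac, sp=0xd6
prologue: push r2 -> mem[0xd5]=0x44, sp=0xd5
body[0] sub  r1, r0, #2 -> r1=0x77
body[1] mov  r2, #0xab -> r2=0xab
body[2] add  r0, r2, #40 -> r0=0xd3
body[3] xor  r2, r3, r4 -> r2=0x6a
epilogue: pop r2=0x44, sp=0xd6
epilogue: pop r1=0xac, sp=0xd7
prologue pushed ['r1', 'r2'] at ['0xd6', '0xd5']

MEM = 0x44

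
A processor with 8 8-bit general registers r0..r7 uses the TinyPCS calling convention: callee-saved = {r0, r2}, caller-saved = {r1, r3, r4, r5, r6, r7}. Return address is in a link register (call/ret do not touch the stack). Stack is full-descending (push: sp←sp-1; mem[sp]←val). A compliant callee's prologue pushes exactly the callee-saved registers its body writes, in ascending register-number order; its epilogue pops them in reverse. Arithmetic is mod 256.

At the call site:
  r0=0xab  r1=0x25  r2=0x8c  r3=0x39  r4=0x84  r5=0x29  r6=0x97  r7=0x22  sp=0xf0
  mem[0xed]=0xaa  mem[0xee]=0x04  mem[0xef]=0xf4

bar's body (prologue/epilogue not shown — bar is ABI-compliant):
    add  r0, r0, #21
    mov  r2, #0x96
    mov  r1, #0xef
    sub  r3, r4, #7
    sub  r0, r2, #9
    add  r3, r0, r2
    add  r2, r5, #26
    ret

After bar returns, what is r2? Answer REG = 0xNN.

REG = 0x8c

prologue: push r0 -> mem[0xef]=0xab, sp=0xef
prologue: push r2 -> mem[0xee]=0x8c, sp=0xee
body[0] add  r0, r0, #21 -> r0=0xc0
body[1] mov  r2, #0x96 -> r2=0x96
body[2] mov  r1, #0xef -> r1=0xef
body[3] sub  r3, r4, #7 -> r3=0x7d
body[4] sub  r0, r2, #9 -> r0=0x8d
body[5] add  r3, r0, r2 -> r3=0x23
body[6] add  r2, r5, #26 -> r2=0x43
epilogue: pop r2=0x8c, sp=0xef
epilogue: pop r0=0xab, sp=0xf0
r2 is callee-saved -> restored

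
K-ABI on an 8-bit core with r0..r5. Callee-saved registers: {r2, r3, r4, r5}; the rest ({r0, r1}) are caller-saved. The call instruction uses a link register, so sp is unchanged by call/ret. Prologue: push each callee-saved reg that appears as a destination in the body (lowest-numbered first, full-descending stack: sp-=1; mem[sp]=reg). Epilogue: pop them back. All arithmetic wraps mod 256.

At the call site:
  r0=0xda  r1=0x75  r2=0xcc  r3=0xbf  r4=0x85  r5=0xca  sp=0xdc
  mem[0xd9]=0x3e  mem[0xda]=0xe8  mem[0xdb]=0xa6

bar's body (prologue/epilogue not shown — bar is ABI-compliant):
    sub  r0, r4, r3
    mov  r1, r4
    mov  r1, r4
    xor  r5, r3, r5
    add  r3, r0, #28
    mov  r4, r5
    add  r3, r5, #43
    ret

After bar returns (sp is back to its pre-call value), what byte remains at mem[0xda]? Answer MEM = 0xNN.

MEM = 0x85

prologue: push r3 -> mem[0xdb]=0xbf, sp=0xdb
prologue: push r4 -> mem[0xda]=0x85, sp=0xda
prologue: push r5 -> mem[0xd9]=0xca, sp=0xd9
body[0] sub  r0, r4, r3 -> r0=0xc6
body[1] mov  r1, r4 -> r1=0x85
body[2] mov  r1, r4 -> r1=0x85
body[3] xor  r5, r3, r5 -> r5=0x75
body[4] add  r3, r0, #28 -> r3=0xe2
body[5] mov  r4, r5 -> r4=0x75
body[6] add  r3, r5, #43 -> r3=0xa0
epilogue: pop r5=0xca, sp=0xda
epilogue: pop r4=0x85, sp=0xdb
epilogue: pop r3=0xbf, sp=0xdc
prologue pushed ['r3', 'r4', 'r5'] at ['0xdb', '0xda', '0xd9']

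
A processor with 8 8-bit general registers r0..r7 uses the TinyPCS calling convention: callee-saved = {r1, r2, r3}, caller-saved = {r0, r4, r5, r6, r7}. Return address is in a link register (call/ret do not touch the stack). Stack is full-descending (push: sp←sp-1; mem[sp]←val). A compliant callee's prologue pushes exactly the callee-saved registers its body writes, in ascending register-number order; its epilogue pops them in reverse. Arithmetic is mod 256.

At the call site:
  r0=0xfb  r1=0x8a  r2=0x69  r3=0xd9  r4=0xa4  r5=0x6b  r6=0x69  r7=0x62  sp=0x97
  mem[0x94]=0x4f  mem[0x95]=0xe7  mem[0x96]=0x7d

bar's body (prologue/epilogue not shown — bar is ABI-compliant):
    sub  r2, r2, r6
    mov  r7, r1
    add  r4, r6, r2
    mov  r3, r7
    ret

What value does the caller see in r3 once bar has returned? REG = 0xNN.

prologue: push r2 → mem[0x96]=0x69, sp=0x96
prologue: push r3 → mem[0x95]=0xd9, sp=0x95
body[0] sub  r2, r2, r6 → r2=0x00
body[1] mov  r7, r1 → r7=0x8a
body[2] add  r4, r6, r2 → r4=0x69
body[3] mov  r3, r7 → r3=0x8a
epilogue: pop r3=0xd9, sp=0x96
epilogue: pop r2=0x69, sp=0x97
r3 is callee-saved → restored

REG = 0xd9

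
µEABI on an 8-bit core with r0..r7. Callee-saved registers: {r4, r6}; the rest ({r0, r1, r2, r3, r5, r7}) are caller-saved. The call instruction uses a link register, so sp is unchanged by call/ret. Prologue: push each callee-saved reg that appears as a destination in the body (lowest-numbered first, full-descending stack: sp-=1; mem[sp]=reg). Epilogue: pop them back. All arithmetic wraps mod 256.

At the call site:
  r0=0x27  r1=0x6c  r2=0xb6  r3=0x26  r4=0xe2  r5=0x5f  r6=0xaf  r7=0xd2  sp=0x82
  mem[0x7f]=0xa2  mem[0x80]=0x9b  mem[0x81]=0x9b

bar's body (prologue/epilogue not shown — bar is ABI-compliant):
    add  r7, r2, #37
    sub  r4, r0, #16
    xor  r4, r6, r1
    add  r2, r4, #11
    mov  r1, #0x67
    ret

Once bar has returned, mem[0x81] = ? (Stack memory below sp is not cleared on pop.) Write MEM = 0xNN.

prologue: push r4 -> mem[0x81]=0xe2, sp=0x81
body[0] add  r7, r2, #37 -> r7=0xdb
body[1] sub  r4, r0, #16 -> r4=0x17
body[2] xor  r4, r6, r1 -> r4=0xc3
body[3] add  r2, r4, #11 -> r2=0xce
body[4] mov  r1, #0x67 -> r1=0x67
epilogue: pop r4=0xe2, sp=0x82
prologue pushed ['r4'] at ['0x81']

MEM = 0xe2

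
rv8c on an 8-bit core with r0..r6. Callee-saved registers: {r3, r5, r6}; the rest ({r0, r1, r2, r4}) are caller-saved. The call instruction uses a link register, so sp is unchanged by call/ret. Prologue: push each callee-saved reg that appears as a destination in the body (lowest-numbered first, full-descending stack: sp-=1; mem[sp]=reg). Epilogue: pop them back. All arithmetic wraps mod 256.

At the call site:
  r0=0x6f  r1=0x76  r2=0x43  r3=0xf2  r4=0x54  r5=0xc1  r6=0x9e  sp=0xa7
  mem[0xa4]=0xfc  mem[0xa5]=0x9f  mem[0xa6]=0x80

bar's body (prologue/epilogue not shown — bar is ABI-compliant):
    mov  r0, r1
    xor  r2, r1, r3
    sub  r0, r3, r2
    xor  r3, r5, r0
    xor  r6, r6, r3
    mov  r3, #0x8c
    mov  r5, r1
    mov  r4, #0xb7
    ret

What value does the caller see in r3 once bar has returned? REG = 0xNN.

prologue: push r3 -> mem[0xa6]=0xf2, sp=0xa6
prologue: push r5 -> mem[0xa5]=0xc1, sp=0xa5
prologue: push r6 -> mem[0xa4]=0x9e, sp=0xa4
body[0] mov  r0, r1 -> r0=0x76
body[1] xor  r2, r1, r3 -> r2=0x84
body[2] sub  r0, r3, r2 -> r0=0x6e
body[3] xor  r3, r5, r0 -> r3=0xaf
body[4] xor  r6, r6, r3 -> r6=0x31
body[5] mov  r3, #0x8c -> r3=0x8c
body[6] mov  r5, r1 -> r5=0x76
body[7] mov  r4, #0xb7 -> r4=0xb7
epilogue: pop r6=0x9e, sp=0xa5
epilogue: pop r5=0xc1, sp=0xa6
epilogue: pop r3=0xf2, sp=0xa7
r3 is callee-saved -> restored

REG = 0xf2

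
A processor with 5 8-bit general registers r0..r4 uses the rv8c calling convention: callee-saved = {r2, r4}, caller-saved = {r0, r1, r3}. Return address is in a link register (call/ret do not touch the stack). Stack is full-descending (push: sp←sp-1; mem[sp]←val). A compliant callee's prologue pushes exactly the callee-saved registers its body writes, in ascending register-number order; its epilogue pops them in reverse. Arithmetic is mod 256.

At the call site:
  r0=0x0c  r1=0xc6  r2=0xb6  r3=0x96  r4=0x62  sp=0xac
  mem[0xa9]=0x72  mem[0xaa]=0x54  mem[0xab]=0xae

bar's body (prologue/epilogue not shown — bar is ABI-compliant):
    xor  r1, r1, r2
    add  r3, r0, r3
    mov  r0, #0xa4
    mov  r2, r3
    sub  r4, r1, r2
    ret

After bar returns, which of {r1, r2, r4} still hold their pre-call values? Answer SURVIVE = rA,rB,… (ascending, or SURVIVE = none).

SURVIVE = r2,r4

prologue: push r2 -> mem[0xab]=0xb6, sp=0xab
prologue: push r4 -> mem[0xaa]=0x62, sp=0xaa
body[0] xor  r1, r1, r2 -> r1=0x70
body[1] add  r3, r0, r3 -> r3=0xa2
body[2] mov  r0, #0xa4 -> r0=0xa4
body[3] mov  r2, r3 -> r2=0xa2
body[4] sub  r4, r1, r2 -> r4=0xce
epilogue: pop r4=0x62, sp=0xab
epilogue: pop r2=0xb6, sp=0xac
r1: caller-saved, written=True
r2: callee-saved, written=True
r4: callee-saved, written=True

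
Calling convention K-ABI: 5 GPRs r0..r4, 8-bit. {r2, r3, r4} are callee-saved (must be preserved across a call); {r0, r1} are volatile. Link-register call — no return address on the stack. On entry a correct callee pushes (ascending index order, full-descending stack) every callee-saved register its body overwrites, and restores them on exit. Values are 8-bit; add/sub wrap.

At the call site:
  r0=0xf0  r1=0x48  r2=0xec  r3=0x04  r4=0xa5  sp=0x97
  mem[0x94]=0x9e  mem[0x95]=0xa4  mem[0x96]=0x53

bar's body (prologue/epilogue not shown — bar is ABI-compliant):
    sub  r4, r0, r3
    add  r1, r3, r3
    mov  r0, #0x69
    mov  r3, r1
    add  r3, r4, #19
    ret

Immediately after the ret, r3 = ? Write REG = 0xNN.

REG = 0x04

prologue: push r3 -> mem[0x96]=0x04, sp=0x96
prologue: push r4 -> mem[0x95]=0xa5, sp=0x95
body[0] sub  r4, r0, r3 -> r4=0xec
body[1] add  r1, r3, r3 -> r1=0x08
body[2] mov  r0, #0x69 -> r0=0x69
body[3] mov  r3, r1 -> r3=0x08
body[4] add  r3, r4, #19 -> r3=0xff
epilogue: pop r4=0xa5, sp=0x96
epilogue: pop r3=0x04, sp=0x97
r3 is callee-saved -> restored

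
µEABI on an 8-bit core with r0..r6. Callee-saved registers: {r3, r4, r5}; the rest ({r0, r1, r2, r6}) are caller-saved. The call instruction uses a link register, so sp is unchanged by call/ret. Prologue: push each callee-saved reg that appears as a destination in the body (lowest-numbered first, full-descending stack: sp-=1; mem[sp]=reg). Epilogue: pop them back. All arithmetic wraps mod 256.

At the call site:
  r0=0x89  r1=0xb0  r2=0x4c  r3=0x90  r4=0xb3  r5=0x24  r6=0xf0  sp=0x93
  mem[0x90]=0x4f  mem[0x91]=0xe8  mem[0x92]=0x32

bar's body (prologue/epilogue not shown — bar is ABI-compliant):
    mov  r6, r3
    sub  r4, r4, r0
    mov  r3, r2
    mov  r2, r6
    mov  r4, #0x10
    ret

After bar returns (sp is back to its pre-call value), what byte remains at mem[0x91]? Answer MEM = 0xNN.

MEM = 0xb3

prologue: push r3 → mem[0x92]=0x90, sp=0x92
prologue: push r4 → mem[0x91]=0xb3, sp=0x91
body[0] mov  r6, r3 → r6=0x90
body[1] sub  r4, r4, r0 → r4=0x2a
body[2] mov  r3, r2 → r3=0x4c
body[3] mov  r2, r6 → r2=0x90
body[4] mov  r4, #0x10 → r4=0x10
epilogue: pop r4=0xb3, sp=0x92
epilogue: pop r3=0x90, sp=0x93
prologue pushed ['r3', 'r4'] at ['0x92', '0x91']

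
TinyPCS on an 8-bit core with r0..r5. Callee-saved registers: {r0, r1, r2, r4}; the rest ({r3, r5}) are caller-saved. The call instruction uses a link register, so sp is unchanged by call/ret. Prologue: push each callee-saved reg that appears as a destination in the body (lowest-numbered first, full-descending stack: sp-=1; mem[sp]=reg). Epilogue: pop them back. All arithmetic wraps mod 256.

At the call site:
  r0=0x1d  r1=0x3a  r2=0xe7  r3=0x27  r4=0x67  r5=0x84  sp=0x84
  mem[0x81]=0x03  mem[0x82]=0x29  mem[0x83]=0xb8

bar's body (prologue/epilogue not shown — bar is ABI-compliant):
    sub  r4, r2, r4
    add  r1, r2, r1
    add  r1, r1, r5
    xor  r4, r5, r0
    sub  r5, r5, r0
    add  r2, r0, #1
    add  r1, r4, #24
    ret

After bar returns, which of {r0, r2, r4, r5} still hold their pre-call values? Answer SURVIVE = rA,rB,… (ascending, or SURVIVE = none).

SURVIVE = r0,r2,r4

prologue: push r1 → mem[0x83]=0x3a, sp=0x83
prologue: push r2 → mem[0x82]=0xe7, sp=0x82
prologue: push r4 → mem[0x81]=0x67, sp=0x81
body[0] sub  r4, r2, r4 → r4=0x80
body[1] add  r1, r2, r1 → r1=0x21
body[2] add  r1, r1, r5 → r1=0xa5
body[3] xor  r4, r5, r0 → r4=0x99
body[4] sub  r5, r5, r0 → r5=0x67
body[5] add  r2, r0, #1 → r2=0x1e
body[6] add  r1, r4, #24 → r1=0xb1
epilogue: pop r4=0x67, sp=0x82
epilogue: pop r2=0xe7, sp=0x83
epilogue: pop r1=0x3a, sp=0x84
r0: callee-saved, written=False
r2: callee-saved, written=True
r4: callee-saved, written=True
r5: caller-saved, written=True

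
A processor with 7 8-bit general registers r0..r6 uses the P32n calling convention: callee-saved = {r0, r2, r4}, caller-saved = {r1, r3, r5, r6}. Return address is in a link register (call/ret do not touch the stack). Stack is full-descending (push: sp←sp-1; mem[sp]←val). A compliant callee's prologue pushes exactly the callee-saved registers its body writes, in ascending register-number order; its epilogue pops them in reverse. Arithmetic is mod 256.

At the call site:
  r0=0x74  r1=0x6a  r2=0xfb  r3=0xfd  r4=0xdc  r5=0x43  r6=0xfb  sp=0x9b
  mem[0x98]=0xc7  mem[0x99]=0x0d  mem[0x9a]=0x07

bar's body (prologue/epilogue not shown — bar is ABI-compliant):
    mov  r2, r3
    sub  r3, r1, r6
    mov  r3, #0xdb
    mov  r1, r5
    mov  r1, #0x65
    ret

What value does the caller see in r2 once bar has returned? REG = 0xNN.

prologue: push r2 -> mem[0x9a]=0xfb, sp=0x9a
body[0] mov  r2, r3 -> r2=0xfd
body[1] sub  r3, r1, r6 -> r3=0x6f
body[2] mov  r3, #0xdb -> r3=0xdb
body[3] mov  r1, r5 -> r1=0x43
body[4] mov  r1, #0x65 -> r1=0x65
epilogue: pop r2=0xfb, sp=0x9b
r2 is callee-saved -> restored

REG = 0xfb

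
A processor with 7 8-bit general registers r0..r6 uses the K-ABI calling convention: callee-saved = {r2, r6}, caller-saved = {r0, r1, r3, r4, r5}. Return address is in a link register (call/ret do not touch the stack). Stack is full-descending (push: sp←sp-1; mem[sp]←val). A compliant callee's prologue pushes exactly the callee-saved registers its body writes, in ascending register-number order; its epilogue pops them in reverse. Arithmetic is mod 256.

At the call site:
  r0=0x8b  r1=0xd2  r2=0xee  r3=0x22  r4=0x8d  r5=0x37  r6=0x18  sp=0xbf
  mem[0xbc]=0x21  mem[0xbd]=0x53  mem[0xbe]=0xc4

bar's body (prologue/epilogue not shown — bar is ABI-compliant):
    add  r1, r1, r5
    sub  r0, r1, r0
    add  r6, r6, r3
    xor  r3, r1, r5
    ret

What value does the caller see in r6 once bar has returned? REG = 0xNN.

REG = 0x18

prologue: push r6 → mem[0xbe]=0x18, sp=0xbe
body[0] add  r1, r1, r5 → r1=0x09
body[1] sub  r0, r1, r0 → r0=0x7e
body[2] add  r6, r6, r3 → r6=0x3a
body[3] xor  r3, r1, r5 → r3=0x3e
epilogue: pop r6=0x18, sp=0xbf
r6 is callee-saved → restored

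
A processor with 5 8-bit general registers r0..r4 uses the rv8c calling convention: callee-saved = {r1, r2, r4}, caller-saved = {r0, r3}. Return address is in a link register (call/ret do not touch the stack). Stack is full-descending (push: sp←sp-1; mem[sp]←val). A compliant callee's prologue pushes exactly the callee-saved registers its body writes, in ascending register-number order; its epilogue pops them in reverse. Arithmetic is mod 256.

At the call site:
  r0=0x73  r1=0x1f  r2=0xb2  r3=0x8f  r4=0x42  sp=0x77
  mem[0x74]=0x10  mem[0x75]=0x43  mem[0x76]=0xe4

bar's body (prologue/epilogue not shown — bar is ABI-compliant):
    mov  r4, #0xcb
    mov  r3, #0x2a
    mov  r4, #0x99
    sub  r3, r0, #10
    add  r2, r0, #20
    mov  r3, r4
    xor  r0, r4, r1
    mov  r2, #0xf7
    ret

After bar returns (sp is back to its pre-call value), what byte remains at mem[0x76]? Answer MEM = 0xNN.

prologue: push r2 → mem[0x76]=0xb2, sp=0x76
prologue: push r4 → mem[0x75]=0x42, sp=0x75
body[0] mov  r4, #0xcb → r4=0xcb
body[1] mov  r3, #0x2a → r3=0x2a
body[2] mov  r4, #0x99 → r4=0x99
body[3] sub  r3, r0, #10 → r3=0x69
body[4] add  r2, r0, #20 → r2=0x87
body[5] mov  r3, r4 → r3=0x99
body[6] xor  r0, r4, r1 → r0=0x86
body[7] mov  r2, #0xf7 → r2=0xf7
epilogue: pop r4=0x42, sp=0x76
epilogue: pop r2=0xb2, sp=0x77
prologue pushed ['r2', 'r4'] at ['0x76', '0x75']

MEM = 0xb2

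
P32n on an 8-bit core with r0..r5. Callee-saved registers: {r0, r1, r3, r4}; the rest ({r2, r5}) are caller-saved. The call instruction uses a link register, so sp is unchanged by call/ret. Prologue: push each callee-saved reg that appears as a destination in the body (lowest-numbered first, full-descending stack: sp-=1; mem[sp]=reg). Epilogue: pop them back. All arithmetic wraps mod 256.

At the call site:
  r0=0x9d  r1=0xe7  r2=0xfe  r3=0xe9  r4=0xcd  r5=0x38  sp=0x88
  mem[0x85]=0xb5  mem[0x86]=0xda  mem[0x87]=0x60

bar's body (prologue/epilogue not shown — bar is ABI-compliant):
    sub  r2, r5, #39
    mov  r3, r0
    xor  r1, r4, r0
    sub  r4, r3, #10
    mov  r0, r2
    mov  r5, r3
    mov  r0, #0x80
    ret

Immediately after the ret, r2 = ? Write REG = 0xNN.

REG = 0x11

prologue: push r0 -> mem[0x87]=0x9d, sp=0x87
prologue: push r1 -> mem[0x86]=0xe7, sp=0x86
prologue: push r3 -> mem[0x85]=0xe9, sp=0x85
prologue: push r4 -> mem[0x84]=0xcd, sp=0x84
body[0] sub  r2, r5, #39 -> r2=0x11
body[1] mov  r3, r0 -> r3=0x9d
body[2] xor  r1, r4, r0 -> r1=0x50
body[3] sub  r4, r3, #10 -> r4=0x93
body[4] mov  r0, r2 -> r0=0x11
body[5] mov  r5, r3 -> r5=0x9d
body[6] mov  r0, #0x80 -> r0=0x80
epilogue: pop r4=0xcd, sp=0x85
epilogue: pop r3=0xe9, sp=0x86
epilogue: pop r1=0xe7, sp=0x87
epilogue: pop r0=0x9d, sp=0x88
r2 is caller-saved -> body value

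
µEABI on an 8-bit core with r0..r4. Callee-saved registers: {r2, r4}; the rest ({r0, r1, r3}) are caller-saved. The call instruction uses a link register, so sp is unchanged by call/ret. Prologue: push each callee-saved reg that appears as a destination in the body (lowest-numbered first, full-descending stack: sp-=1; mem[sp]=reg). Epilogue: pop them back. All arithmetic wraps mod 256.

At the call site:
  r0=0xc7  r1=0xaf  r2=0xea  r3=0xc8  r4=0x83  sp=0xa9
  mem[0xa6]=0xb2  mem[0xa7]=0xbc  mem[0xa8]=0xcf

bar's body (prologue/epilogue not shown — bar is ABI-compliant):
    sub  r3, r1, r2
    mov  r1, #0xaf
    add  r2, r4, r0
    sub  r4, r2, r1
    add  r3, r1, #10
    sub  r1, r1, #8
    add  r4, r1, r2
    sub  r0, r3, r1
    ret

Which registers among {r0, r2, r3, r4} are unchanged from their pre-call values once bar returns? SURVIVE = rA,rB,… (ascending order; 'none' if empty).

prologue: push r2 -> mem[0xa8]=0xea, sp=0xa8
prologue: push r4 -> mem[0xa7]=0x83, sp=0xa7
body[0] sub  r3, r1, r2 -> r3=0xc5
body[1] mov  r1, #0xaf -> r1=0xaf
body[2] add  r2, r4, r0 -> r2=0x4a
body[3] sub  r4, r2, r1 -> r4=0x9b
body[4] add  r3, r1, #10 -> r3=0xb9
body[5] sub  r1, r1, #8 -> r1=0xa7
body[6] add  r4, r1, r2 -> r4=0xf1
body[7] sub  r0, r3, r1 -> r0=0x12
epilogue: pop r4=0x83, sp=0xa8
epilogue: pop r2=0xea, sp=0xa9
r0: caller-saved, written=True
r2: callee-saved, written=True
r3: caller-saved, written=True
r4: callee-saved, written=True

SURVIVE = r2,r4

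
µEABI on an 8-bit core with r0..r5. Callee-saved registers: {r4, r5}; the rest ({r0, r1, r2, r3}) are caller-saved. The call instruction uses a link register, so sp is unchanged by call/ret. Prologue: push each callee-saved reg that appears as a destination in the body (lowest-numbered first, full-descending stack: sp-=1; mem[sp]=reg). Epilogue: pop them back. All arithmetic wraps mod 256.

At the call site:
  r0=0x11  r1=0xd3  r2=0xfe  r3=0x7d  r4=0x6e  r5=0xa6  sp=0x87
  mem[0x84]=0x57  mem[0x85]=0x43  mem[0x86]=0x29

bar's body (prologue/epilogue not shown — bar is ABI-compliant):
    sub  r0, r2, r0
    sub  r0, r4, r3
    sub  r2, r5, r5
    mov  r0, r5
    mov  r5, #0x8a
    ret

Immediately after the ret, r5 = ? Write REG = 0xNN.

prologue: push r5 -> mem[0x86]=0xa6, sp=0x86
body[0] sub  r0, r2, r0 -> r0=0xed
body[1] sub  r0, r4, r3 -> r0=0xf1
body[2] sub  r2, r5, r5 -> r2=0x00
body[3] mov  r0, r5 -> r0=0xa6
body[4] mov  r5, #0x8a -> r5=0x8a
epilogue: pop r5=0xa6, sp=0x87
r5 is callee-saved -> restored

REG = 0xa6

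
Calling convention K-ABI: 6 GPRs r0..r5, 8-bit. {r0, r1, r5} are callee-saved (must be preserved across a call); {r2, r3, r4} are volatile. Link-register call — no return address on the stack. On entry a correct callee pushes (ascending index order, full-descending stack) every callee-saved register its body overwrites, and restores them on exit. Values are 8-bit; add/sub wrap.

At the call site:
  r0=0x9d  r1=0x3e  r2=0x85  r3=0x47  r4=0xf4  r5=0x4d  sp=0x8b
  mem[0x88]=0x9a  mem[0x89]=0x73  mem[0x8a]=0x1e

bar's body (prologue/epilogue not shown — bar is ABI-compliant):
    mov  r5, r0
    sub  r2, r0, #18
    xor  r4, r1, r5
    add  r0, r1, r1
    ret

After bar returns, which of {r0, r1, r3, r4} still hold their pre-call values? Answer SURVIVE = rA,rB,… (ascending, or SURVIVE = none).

prologue: push r0 → mem[0x8a]=0x9d, sp=0x8a
prologue: push r5 → mem[0x89]=0x4d, sp=0x89
body[0] mov  r5, r0 → r5=0x9d
body[1] sub  r2, r0, #18 → r2=0x8b
body[2] xor  r4, r1, r5 → r4=0xa3
body[3] add  r0, r1, r1 → r0=0x7c
epilogue: pop r5=0x4d, sp=0x8a
epilogue: pop r0=0x9d, sp=0x8b
r0: callee-saved, written=True
r1: callee-saved, written=False
r3: caller-saved, written=False
r4: caller-saved, written=True

SURVIVE = r0,r1,r3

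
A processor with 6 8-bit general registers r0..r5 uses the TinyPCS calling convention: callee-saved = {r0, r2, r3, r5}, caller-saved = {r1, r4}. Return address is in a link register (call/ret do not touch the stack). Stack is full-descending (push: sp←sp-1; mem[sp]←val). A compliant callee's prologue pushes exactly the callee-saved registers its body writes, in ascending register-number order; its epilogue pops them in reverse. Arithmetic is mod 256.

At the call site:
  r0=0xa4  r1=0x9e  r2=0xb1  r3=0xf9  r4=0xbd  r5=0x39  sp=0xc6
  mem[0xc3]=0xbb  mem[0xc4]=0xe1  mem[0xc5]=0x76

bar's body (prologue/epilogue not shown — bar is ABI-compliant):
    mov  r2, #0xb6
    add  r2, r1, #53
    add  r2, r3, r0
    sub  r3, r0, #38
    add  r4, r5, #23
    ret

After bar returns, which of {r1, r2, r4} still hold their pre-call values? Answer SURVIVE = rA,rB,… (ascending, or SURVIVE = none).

SURVIVE = r1,r2

prologue: push r2 → mem[0xc5]=0xb1, sp=0xc5
prologue: push r3 → mem[0xc4]=0xf9, sp=0xc4
body[0] mov  r2, #0xb6 → r2=0xb6
body[1] add  r2, r1, #53 → r2=0xd3
body[2] add  r2, r3, r0 → r2=0x9d
body[3] sub  r3, r0, #38 → r3=0x7e
body[4] add  r4, r5, #23 → r4=0x50
epilogue: pop r3=0xf9, sp=0xc5
epilogue: pop r2=0xb1, sp=0xc6
r1: caller-saved, written=False
r2: callee-saved, written=True
r4: caller-saved, written=True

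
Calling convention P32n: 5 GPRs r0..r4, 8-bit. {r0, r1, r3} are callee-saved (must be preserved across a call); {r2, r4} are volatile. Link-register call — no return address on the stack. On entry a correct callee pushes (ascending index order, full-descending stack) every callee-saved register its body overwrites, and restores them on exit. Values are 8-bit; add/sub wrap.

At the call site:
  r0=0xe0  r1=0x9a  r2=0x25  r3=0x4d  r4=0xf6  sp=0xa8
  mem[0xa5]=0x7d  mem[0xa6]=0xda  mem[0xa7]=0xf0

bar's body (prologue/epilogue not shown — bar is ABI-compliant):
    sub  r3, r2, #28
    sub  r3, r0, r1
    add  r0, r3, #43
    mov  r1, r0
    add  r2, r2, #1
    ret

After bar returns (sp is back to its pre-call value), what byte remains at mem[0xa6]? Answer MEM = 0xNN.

MEM = 0x9a

prologue: push r0 → mem[0xa7]=0xe0, sp=0xa7
prologue: push r1 → mem[0xa6]=0x9a, sp=0xa6
prologue: push r3 → mem[0xa5]=0x4d, sp=0xa5
body[0] sub  r3, r2, #28 → r3=0x09
body[1] sub  r3, r0, r1 → r3=0x46
body[2] add  r0, r3, #43 → r0=0x71
body[3] mov  r1, r0 → r1=0x71
body[4] add  r2, r2, #1 → r2=0x26
epilogue: pop r3=0x4d, sp=0xa6
epilogue: pop r1=0x9a, sp=0xa7
epilogue: pop r0=0xe0, sp=0xa8
prologue pushed ['r0', 'r1', 'r3'] at ['0xa7', '0xa6', '0xa5']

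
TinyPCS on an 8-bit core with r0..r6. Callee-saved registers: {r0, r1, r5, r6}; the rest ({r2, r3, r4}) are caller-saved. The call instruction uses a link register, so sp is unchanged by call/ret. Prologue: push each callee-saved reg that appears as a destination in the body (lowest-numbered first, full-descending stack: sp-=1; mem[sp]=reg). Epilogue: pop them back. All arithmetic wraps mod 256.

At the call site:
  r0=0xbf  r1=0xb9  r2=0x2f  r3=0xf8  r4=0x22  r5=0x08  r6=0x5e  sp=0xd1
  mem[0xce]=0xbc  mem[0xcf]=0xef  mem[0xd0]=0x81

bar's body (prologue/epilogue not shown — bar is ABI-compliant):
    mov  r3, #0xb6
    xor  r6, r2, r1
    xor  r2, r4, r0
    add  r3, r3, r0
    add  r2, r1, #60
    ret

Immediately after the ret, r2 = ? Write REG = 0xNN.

prologue: push r6 → mem[0xd0]=0x5e, sp=0xd0
body[0] mov  r3, #0xb6 → r3=0xb6
body[1] xor  r6, r2, r1 → r6=0x96
body[2] xor  r2, r4, r0 → r2=0x9d
body[3] add  r3, r3, r0 → r3=0x75
body[4] add  r2, r1, #60 → r2=0xf5
epilogue: pop r6=0x5e, sp=0xd1
r2 is caller-saved → body value

REG = 0xf5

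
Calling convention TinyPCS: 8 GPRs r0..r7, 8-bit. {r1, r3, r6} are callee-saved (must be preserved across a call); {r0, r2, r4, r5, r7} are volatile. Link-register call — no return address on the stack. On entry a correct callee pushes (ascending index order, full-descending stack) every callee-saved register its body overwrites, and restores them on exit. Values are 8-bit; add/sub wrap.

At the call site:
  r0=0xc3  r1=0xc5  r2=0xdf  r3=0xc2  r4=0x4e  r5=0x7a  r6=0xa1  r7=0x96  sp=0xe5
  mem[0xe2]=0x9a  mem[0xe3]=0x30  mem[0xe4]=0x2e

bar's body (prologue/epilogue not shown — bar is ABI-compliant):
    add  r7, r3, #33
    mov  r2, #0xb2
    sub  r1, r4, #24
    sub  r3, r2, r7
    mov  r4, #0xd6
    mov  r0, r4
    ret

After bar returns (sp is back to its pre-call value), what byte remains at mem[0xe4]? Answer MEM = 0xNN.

MEM = 0xc5

prologue: push r1 → mem[0xe4]=0xc5, sp=0xe4
prologue: push r3 → mem[0xe3]=0xc2, sp=0xe3
body[0] add  r7, r3, #33 → r7=0xe3
body[1] mov  r2, #0xb2 → r2=0xb2
body[2] sub  r1, r4, #24 → r1=0x36
body[3] sub  r3, r2, r7 → r3=0xcf
body[4] mov  r4, #0xd6 → r4=0xd6
body[5] mov  r0, r4 → r0=0xd6
epilogue: pop r3=0xc2, sp=0xe4
epilogue: pop r1=0xc5, sp=0xe5
prologue pushed ['r1', 'r3'] at ['0xe4', '0xe3']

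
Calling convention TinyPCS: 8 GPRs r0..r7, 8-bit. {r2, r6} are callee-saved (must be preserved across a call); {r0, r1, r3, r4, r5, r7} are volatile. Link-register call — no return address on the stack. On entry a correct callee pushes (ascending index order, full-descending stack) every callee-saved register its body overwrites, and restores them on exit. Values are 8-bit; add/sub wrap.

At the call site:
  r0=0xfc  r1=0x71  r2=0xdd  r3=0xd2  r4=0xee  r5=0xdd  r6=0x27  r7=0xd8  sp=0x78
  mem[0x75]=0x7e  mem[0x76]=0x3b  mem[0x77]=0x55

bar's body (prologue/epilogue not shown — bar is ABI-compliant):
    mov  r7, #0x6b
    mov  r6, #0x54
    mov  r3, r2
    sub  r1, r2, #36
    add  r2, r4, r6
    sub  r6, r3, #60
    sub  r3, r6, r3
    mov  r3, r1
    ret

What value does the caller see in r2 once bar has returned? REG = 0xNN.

prologue: push r2 → mem[0x77]=0xdd, sp=0x77
prologue: push r6 → mem[0x76]=0x27, sp=0x76
body[0] mov  r7, #0x6b → r7=0x6b
body[1] mov  r6, #0x54 → r6=0x54
body[2] mov  r3, r2 → r3=0xdd
body[3] sub  r1, r2, #36 → r1=0xb9
body[4] add  r2, r4, r6 → r2=0x42
body[5] sub  r6, r3, #60 → r6=0xa1
body[6] sub  r3, r6, r3 → r3=0xc4
body[7] mov  r3, r1 → r3=0xb9
epilogue: pop r6=0x27, sp=0x77
epilogue: pop r2=0xdd, sp=0x78
r2 is callee-saved → restored

REG = 0xdd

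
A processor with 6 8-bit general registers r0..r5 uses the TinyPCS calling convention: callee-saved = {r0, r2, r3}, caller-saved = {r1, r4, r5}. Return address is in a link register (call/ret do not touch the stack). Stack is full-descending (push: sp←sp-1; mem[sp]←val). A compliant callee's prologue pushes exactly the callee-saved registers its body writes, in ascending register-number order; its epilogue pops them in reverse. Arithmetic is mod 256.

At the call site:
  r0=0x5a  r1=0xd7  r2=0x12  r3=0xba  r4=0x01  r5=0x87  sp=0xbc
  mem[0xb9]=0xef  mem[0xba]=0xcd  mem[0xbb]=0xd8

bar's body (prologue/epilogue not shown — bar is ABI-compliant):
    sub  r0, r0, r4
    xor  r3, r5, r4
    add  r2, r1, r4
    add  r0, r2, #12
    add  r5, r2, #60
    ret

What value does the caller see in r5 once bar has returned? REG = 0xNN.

prologue: push r0 → mem[0xbb]=0x5a, sp=0xbb
prologue: push r2 → mem[0xba]=0x12, sp=0xba
prologue: push r3 → mem[0xb9]=0xba, sp=0xb9
body[0] sub  r0, r0, r4 → r0=0x59
body[1] xor  r3, r5, r4 → r3=0x86
body[2] add  r2, r1, r4 → r2=0xd8
body[3] add  r0, r2, #12 → r0=0xe4
body[4] add  r5, r2, #60 → r5=0x14
epilogue: pop r3=0xba, sp=0xba
epilogue: pop r2=0x12, sp=0xbb
epilogue: pop r0=0x5a, sp=0xbc
r5 is caller-saved → body value

REG = 0x14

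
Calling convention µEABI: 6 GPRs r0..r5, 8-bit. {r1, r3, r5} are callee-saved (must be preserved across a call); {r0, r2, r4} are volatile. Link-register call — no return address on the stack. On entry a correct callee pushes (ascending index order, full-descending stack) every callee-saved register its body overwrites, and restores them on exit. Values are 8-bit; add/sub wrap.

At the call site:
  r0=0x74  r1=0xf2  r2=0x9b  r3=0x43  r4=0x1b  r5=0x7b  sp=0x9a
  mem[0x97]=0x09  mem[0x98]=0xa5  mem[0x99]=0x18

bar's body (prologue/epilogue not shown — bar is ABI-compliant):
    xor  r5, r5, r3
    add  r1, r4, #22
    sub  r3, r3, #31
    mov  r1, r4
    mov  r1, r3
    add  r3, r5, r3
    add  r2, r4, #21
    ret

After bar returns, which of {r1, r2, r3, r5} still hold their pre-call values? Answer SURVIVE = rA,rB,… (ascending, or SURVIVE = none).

prologue: push r1 → mem[0x99]=0xf2, sp=0x99
prologue: push r3 → mem[0x98]=0x43, sp=0x98
prologue: push r5 → mem[0x97]=0x7b, sp=0x97
body[0] xor  r5, r5, r3 → r5=0x38
body[1] add  r1, r4, #22 → r1=0x31
body[2] sub  r3, r3, #31 → r3=0x24
body[3] mov  r1, r4 → r1=0x1b
body[4] mov  r1, r3 → r1=0x24
body[5] add  r3, r5, r3 → r3=0x5c
body[6] add  r2, r4, #21 → r2=0x30
epilogue: pop r5=0x7b, sp=0x98
epilogue: pop r3=0x43, sp=0x99
epilogue: pop r1=0xf2, sp=0x9a
r1: callee-saved, written=True
r2: caller-saved, written=True
r3: callee-saved, written=True
r5: callee-saved, written=True

SURVIVE = r1,r3,r5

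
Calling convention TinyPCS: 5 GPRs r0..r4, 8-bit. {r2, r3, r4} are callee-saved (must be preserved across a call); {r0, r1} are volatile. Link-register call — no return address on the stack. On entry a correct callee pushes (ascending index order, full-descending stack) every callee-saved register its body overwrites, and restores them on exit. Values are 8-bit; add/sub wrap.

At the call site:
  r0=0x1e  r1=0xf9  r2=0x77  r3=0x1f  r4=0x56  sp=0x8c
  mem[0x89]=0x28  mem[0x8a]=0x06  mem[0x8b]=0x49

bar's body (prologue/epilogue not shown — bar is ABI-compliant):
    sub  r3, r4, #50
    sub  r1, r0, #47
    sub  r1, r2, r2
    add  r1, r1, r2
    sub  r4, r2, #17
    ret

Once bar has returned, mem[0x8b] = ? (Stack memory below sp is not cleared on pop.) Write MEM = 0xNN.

MEM = 0x1f

prologue: push r3 → mem[0x8b]=0x1f, sp=0x8b
prologue: push r4 → mem[0x8a]=0x56, sp=0x8a
body[0] sub  r3, r4, #50 → r3=0x24
body[1] sub  r1, r0, #47 → r1=0xef
body[2] sub  r1, r2, r2 → r1=0x00
body[3] add  r1, r1, r2 → r1=0x77
body[4] sub  r4, r2, #17 → r4=0x66
epilogue: pop r4=0x56, sp=0x8b
epilogue: pop r3=0x1f, sp=0x8c
prologue pushed ['r3', 'r4'] at ['0x8b', '0x8a']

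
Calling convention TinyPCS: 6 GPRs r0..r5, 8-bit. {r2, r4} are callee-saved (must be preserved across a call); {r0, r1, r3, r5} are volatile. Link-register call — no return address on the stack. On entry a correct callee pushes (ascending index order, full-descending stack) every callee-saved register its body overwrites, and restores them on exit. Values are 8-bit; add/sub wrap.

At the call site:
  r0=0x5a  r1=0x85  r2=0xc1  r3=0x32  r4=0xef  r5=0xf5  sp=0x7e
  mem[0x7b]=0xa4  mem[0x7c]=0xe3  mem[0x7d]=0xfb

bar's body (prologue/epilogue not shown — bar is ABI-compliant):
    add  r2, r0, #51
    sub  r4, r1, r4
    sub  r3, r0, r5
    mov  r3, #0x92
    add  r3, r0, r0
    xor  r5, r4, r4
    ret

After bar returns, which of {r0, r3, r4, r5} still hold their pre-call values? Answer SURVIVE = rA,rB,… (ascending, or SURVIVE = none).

SURVIVE = r0,r4

prologue: push r2 → mem[0x7d]=0xc1, sp=0x7d
prologue: push r4 → mem[0x7c]=0xef, sp=0x7c
body[0] add  r2, r0, #51 → r2=0x8d
body[1] sub  r4, r1, r4 → r4=0x96
body[2] sub  r3, r0, r5 → r3=0x65
body[3] mov  r3, #0x92 → r3=0x92
body[4] add  r3, r0, r0 → r3=0xb4
body[5] xor  r5, r4, r4 → r5=0x00
epilogue: pop r4=0xef, sp=0x7d
epilogue: pop r2=0xc1, sp=0x7e
r0: caller-saved, written=False
r3: caller-saved, written=True
r4: callee-saved, written=True
r5: caller-saved, written=True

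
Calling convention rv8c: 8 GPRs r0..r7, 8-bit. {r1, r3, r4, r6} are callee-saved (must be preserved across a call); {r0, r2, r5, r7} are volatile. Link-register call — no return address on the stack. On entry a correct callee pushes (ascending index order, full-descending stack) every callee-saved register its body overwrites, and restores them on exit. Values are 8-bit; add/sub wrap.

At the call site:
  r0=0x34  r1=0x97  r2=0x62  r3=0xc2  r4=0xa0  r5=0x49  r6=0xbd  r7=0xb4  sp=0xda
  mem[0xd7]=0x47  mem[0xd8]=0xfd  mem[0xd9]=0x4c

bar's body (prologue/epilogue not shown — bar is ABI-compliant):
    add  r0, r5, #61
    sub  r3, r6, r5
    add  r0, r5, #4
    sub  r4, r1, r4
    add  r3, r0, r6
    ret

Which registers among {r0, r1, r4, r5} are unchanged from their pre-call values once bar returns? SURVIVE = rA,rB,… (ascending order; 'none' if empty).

prologue: push r3 -> mem[0xd9]=0xc2, sp=0xd9
prologue: push r4 -> mem[0xd8]=0xa0, sp=0xd8
body[0] add  r0, r5, #61 -> r0=0x86
body[1] sub  r3, r6, r5 -> r3=0x74
body[2] add  r0, r5, #4 -> r0=0x4d
body[3] sub  r4, r1, r4 -> r4=0xf7
body[4] add  r3, r0, r6 -> r3=0x0a
epilogue: pop r4=0xa0, sp=0xd9
epilogue: pop r3=0xc2, sp=0xda
r0: caller-saved, written=True
r1: callee-saved, written=False
r4: callee-saved, written=True
r5: caller-saved, written=False

SURVIVE = r1,r4,r5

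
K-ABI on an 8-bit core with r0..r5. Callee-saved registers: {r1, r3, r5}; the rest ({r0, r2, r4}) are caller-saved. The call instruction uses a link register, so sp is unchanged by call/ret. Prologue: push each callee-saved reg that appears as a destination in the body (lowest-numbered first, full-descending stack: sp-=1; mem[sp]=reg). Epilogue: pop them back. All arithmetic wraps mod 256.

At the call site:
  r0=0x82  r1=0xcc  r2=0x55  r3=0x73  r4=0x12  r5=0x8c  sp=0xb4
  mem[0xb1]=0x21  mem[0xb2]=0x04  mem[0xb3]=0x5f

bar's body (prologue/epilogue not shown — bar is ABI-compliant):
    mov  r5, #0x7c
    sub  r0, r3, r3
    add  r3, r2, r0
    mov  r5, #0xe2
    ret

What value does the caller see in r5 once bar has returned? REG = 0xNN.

REG = 0x8c

prologue: push r3 -> mem[0xb3]=0x73, sp=0xb3
prologue: push r5 -> mem[0xb2]=0x8c, sp=0xb2
body[0] mov  r5, #0x7c -> r5=0x7c
body[1] sub  r0, r3, r3 -> r0=0x00
body[2] add  r3, r2, r0 -> r3=0x55
body[3] mov  r5, #0xe2 -> r5=0xe2
epilogue: pop r5=0x8c, sp=0xb3
epilogue: pop r3=0x73, sp=0xb4
r5 is callee-saved -> restored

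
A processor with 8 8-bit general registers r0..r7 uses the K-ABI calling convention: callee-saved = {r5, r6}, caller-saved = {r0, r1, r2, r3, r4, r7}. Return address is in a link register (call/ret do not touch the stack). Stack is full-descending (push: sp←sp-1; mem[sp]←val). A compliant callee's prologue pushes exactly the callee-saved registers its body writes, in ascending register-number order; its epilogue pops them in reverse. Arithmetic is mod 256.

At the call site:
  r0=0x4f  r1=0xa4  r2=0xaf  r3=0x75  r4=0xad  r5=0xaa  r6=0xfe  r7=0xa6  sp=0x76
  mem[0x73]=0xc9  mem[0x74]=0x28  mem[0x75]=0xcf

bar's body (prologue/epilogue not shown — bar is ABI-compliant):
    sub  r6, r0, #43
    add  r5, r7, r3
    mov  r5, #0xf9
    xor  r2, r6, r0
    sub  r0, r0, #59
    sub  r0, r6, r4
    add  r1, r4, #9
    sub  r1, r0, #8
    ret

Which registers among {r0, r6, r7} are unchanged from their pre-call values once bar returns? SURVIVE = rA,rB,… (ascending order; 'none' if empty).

SURVIVE = r6,r7

prologue: push r5 → mem[0x75]=0xaa, sp=0x75
prologue: push r6 → mem[0x74]=0xfe, sp=0x74
body[0] sub  r6, r0, #43 → r6=0x24
body[1] add  r5, r7, r3 → r5=0x1b
body[2] mov  r5, #0xf9 → r5=0xf9
body[3] xor  r2, r6, r0 → r2=0x6b
body[4] sub  r0, r0, #59 → r0=0x14
body[5] sub  r0, r6, r4 → r0=0x77
body[6] add  r1, r4, #9 → r1=0xb6
body[7] sub  r1, r0, #8 → r1=0x6f
epilogue: pop r6=0xfe, sp=0x75
epilogue: pop r5=0xaa, sp=0x76
r0: caller-saved, written=True
r6: callee-saved, written=True
r7: caller-saved, written=False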